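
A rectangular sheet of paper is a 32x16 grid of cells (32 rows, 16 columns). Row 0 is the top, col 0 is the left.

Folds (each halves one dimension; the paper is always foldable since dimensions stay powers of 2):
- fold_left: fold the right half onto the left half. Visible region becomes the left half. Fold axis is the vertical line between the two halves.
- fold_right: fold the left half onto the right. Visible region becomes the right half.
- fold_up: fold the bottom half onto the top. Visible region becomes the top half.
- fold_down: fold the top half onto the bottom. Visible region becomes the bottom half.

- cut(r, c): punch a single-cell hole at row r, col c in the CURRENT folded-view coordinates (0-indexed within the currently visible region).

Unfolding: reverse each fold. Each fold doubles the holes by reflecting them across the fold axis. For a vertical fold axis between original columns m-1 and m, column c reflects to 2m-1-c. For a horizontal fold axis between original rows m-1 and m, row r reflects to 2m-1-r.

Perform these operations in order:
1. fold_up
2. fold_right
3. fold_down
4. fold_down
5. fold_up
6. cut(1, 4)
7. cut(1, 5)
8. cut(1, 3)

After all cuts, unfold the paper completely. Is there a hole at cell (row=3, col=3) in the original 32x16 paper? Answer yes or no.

Op 1 fold_up: fold axis h@16; visible region now rows[0,16) x cols[0,16) = 16x16
Op 2 fold_right: fold axis v@8; visible region now rows[0,16) x cols[8,16) = 16x8
Op 3 fold_down: fold axis h@8; visible region now rows[8,16) x cols[8,16) = 8x8
Op 4 fold_down: fold axis h@12; visible region now rows[12,16) x cols[8,16) = 4x8
Op 5 fold_up: fold axis h@14; visible region now rows[12,14) x cols[8,16) = 2x8
Op 6 cut(1, 4): punch at orig (13,12); cuts so far [(13, 12)]; region rows[12,14) x cols[8,16) = 2x8
Op 7 cut(1, 5): punch at orig (13,13); cuts so far [(13, 12), (13, 13)]; region rows[12,14) x cols[8,16) = 2x8
Op 8 cut(1, 3): punch at orig (13,11); cuts so far [(13, 11), (13, 12), (13, 13)]; region rows[12,14) x cols[8,16) = 2x8
Unfold 1 (reflect across h@14): 6 holes -> [(13, 11), (13, 12), (13, 13), (14, 11), (14, 12), (14, 13)]
Unfold 2 (reflect across h@12): 12 holes -> [(9, 11), (9, 12), (9, 13), (10, 11), (10, 12), (10, 13), (13, 11), (13, 12), (13, 13), (14, 11), (14, 12), (14, 13)]
Unfold 3 (reflect across h@8): 24 holes -> [(1, 11), (1, 12), (1, 13), (2, 11), (2, 12), (2, 13), (5, 11), (5, 12), (5, 13), (6, 11), (6, 12), (6, 13), (9, 11), (9, 12), (9, 13), (10, 11), (10, 12), (10, 13), (13, 11), (13, 12), (13, 13), (14, 11), (14, 12), (14, 13)]
Unfold 4 (reflect across v@8): 48 holes -> [(1, 2), (1, 3), (1, 4), (1, 11), (1, 12), (1, 13), (2, 2), (2, 3), (2, 4), (2, 11), (2, 12), (2, 13), (5, 2), (5, 3), (5, 4), (5, 11), (5, 12), (5, 13), (6, 2), (6, 3), (6, 4), (6, 11), (6, 12), (6, 13), (9, 2), (9, 3), (9, 4), (9, 11), (9, 12), (9, 13), (10, 2), (10, 3), (10, 4), (10, 11), (10, 12), (10, 13), (13, 2), (13, 3), (13, 4), (13, 11), (13, 12), (13, 13), (14, 2), (14, 3), (14, 4), (14, 11), (14, 12), (14, 13)]
Unfold 5 (reflect across h@16): 96 holes -> [(1, 2), (1, 3), (1, 4), (1, 11), (1, 12), (1, 13), (2, 2), (2, 3), (2, 4), (2, 11), (2, 12), (2, 13), (5, 2), (5, 3), (5, 4), (5, 11), (5, 12), (5, 13), (6, 2), (6, 3), (6, 4), (6, 11), (6, 12), (6, 13), (9, 2), (9, 3), (9, 4), (9, 11), (9, 12), (9, 13), (10, 2), (10, 3), (10, 4), (10, 11), (10, 12), (10, 13), (13, 2), (13, 3), (13, 4), (13, 11), (13, 12), (13, 13), (14, 2), (14, 3), (14, 4), (14, 11), (14, 12), (14, 13), (17, 2), (17, 3), (17, 4), (17, 11), (17, 12), (17, 13), (18, 2), (18, 3), (18, 4), (18, 11), (18, 12), (18, 13), (21, 2), (21, 3), (21, 4), (21, 11), (21, 12), (21, 13), (22, 2), (22, 3), (22, 4), (22, 11), (22, 12), (22, 13), (25, 2), (25, 3), (25, 4), (25, 11), (25, 12), (25, 13), (26, 2), (26, 3), (26, 4), (26, 11), (26, 12), (26, 13), (29, 2), (29, 3), (29, 4), (29, 11), (29, 12), (29, 13), (30, 2), (30, 3), (30, 4), (30, 11), (30, 12), (30, 13)]
Holes: [(1, 2), (1, 3), (1, 4), (1, 11), (1, 12), (1, 13), (2, 2), (2, 3), (2, 4), (2, 11), (2, 12), (2, 13), (5, 2), (5, 3), (5, 4), (5, 11), (5, 12), (5, 13), (6, 2), (6, 3), (6, 4), (6, 11), (6, 12), (6, 13), (9, 2), (9, 3), (9, 4), (9, 11), (9, 12), (9, 13), (10, 2), (10, 3), (10, 4), (10, 11), (10, 12), (10, 13), (13, 2), (13, 3), (13, 4), (13, 11), (13, 12), (13, 13), (14, 2), (14, 3), (14, 4), (14, 11), (14, 12), (14, 13), (17, 2), (17, 3), (17, 4), (17, 11), (17, 12), (17, 13), (18, 2), (18, 3), (18, 4), (18, 11), (18, 12), (18, 13), (21, 2), (21, 3), (21, 4), (21, 11), (21, 12), (21, 13), (22, 2), (22, 3), (22, 4), (22, 11), (22, 12), (22, 13), (25, 2), (25, 3), (25, 4), (25, 11), (25, 12), (25, 13), (26, 2), (26, 3), (26, 4), (26, 11), (26, 12), (26, 13), (29, 2), (29, 3), (29, 4), (29, 11), (29, 12), (29, 13), (30, 2), (30, 3), (30, 4), (30, 11), (30, 12), (30, 13)]

Answer: no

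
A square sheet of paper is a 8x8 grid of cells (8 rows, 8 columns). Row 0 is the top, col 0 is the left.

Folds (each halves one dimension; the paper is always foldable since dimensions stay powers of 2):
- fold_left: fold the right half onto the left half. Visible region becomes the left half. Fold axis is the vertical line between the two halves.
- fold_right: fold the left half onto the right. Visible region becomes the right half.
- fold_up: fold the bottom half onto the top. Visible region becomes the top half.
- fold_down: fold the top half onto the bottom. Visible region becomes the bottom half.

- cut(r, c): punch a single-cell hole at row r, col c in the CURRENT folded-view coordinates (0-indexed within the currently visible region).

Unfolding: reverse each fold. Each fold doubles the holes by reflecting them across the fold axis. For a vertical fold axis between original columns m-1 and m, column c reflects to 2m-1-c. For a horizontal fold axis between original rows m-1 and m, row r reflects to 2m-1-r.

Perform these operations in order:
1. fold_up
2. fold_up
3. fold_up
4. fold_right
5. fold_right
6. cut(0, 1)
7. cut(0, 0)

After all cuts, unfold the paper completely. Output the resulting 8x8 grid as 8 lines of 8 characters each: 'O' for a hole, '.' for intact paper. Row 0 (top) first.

Op 1 fold_up: fold axis h@4; visible region now rows[0,4) x cols[0,8) = 4x8
Op 2 fold_up: fold axis h@2; visible region now rows[0,2) x cols[0,8) = 2x8
Op 3 fold_up: fold axis h@1; visible region now rows[0,1) x cols[0,8) = 1x8
Op 4 fold_right: fold axis v@4; visible region now rows[0,1) x cols[4,8) = 1x4
Op 5 fold_right: fold axis v@6; visible region now rows[0,1) x cols[6,8) = 1x2
Op 6 cut(0, 1): punch at orig (0,7); cuts so far [(0, 7)]; region rows[0,1) x cols[6,8) = 1x2
Op 7 cut(0, 0): punch at orig (0,6); cuts so far [(0, 6), (0, 7)]; region rows[0,1) x cols[6,8) = 1x2
Unfold 1 (reflect across v@6): 4 holes -> [(0, 4), (0, 5), (0, 6), (0, 7)]
Unfold 2 (reflect across v@4): 8 holes -> [(0, 0), (0, 1), (0, 2), (0, 3), (0, 4), (0, 5), (0, 6), (0, 7)]
Unfold 3 (reflect across h@1): 16 holes -> [(0, 0), (0, 1), (0, 2), (0, 3), (0, 4), (0, 5), (0, 6), (0, 7), (1, 0), (1, 1), (1, 2), (1, 3), (1, 4), (1, 5), (1, 6), (1, 7)]
Unfold 4 (reflect across h@2): 32 holes -> [(0, 0), (0, 1), (0, 2), (0, 3), (0, 4), (0, 5), (0, 6), (0, 7), (1, 0), (1, 1), (1, 2), (1, 3), (1, 4), (1, 5), (1, 6), (1, 7), (2, 0), (2, 1), (2, 2), (2, 3), (2, 4), (2, 5), (2, 6), (2, 7), (3, 0), (3, 1), (3, 2), (3, 3), (3, 4), (3, 5), (3, 6), (3, 7)]
Unfold 5 (reflect across h@4): 64 holes -> [(0, 0), (0, 1), (0, 2), (0, 3), (0, 4), (0, 5), (0, 6), (0, 7), (1, 0), (1, 1), (1, 2), (1, 3), (1, 4), (1, 5), (1, 6), (1, 7), (2, 0), (2, 1), (2, 2), (2, 3), (2, 4), (2, 5), (2, 6), (2, 7), (3, 0), (3, 1), (3, 2), (3, 3), (3, 4), (3, 5), (3, 6), (3, 7), (4, 0), (4, 1), (4, 2), (4, 3), (4, 4), (4, 5), (4, 6), (4, 7), (5, 0), (5, 1), (5, 2), (5, 3), (5, 4), (5, 5), (5, 6), (5, 7), (6, 0), (6, 1), (6, 2), (6, 3), (6, 4), (6, 5), (6, 6), (6, 7), (7, 0), (7, 1), (7, 2), (7, 3), (7, 4), (7, 5), (7, 6), (7, 7)]

Answer: OOOOOOOO
OOOOOOOO
OOOOOOOO
OOOOOOOO
OOOOOOOO
OOOOOOOO
OOOOOOOO
OOOOOOOO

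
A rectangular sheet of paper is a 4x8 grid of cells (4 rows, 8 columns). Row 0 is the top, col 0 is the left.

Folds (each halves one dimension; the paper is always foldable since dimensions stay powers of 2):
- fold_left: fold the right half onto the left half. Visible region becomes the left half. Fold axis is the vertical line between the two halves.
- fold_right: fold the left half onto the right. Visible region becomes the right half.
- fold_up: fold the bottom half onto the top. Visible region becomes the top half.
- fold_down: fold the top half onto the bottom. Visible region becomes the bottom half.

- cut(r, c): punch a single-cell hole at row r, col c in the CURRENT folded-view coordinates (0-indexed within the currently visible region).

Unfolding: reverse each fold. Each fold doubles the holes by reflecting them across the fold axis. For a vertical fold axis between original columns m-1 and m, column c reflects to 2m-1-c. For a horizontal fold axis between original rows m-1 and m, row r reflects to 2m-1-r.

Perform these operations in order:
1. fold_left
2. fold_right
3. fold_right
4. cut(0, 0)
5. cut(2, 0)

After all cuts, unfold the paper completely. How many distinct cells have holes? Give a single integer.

Answer: 16

Derivation:
Op 1 fold_left: fold axis v@4; visible region now rows[0,4) x cols[0,4) = 4x4
Op 2 fold_right: fold axis v@2; visible region now rows[0,4) x cols[2,4) = 4x2
Op 3 fold_right: fold axis v@3; visible region now rows[0,4) x cols[3,4) = 4x1
Op 4 cut(0, 0): punch at orig (0,3); cuts so far [(0, 3)]; region rows[0,4) x cols[3,4) = 4x1
Op 5 cut(2, 0): punch at orig (2,3); cuts so far [(0, 3), (2, 3)]; region rows[0,4) x cols[3,4) = 4x1
Unfold 1 (reflect across v@3): 4 holes -> [(0, 2), (0, 3), (2, 2), (2, 3)]
Unfold 2 (reflect across v@2): 8 holes -> [(0, 0), (0, 1), (0, 2), (0, 3), (2, 0), (2, 1), (2, 2), (2, 3)]
Unfold 3 (reflect across v@4): 16 holes -> [(0, 0), (0, 1), (0, 2), (0, 3), (0, 4), (0, 5), (0, 6), (0, 7), (2, 0), (2, 1), (2, 2), (2, 3), (2, 4), (2, 5), (2, 6), (2, 7)]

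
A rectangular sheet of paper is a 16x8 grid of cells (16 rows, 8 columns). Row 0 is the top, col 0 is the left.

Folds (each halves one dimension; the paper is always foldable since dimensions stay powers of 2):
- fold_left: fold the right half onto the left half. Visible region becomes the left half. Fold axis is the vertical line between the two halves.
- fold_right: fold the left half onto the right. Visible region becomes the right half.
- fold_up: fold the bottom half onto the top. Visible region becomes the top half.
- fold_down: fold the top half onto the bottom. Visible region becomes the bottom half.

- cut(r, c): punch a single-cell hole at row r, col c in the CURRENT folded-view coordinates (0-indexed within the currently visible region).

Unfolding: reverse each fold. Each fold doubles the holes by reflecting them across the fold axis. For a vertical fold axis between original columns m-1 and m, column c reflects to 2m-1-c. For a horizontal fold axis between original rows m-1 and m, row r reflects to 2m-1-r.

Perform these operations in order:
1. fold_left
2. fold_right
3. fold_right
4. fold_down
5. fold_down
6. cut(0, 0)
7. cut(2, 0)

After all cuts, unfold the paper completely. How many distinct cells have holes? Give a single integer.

Op 1 fold_left: fold axis v@4; visible region now rows[0,16) x cols[0,4) = 16x4
Op 2 fold_right: fold axis v@2; visible region now rows[0,16) x cols[2,4) = 16x2
Op 3 fold_right: fold axis v@3; visible region now rows[0,16) x cols[3,4) = 16x1
Op 4 fold_down: fold axis h@8; visible region now rows[8,16) x cols[3,4) = 8x1
Op 5 fold_down: fold axis h@12; visible region now rows[12,16) x cols[3,4) = 4x1
Op 6 cut(0, 0): punch at orig (12,3); cuts so far [(12, 3)]; region rows[12,16) x cols[3,4) = 4x1
Op 7 cut(2, 0): punch at orig (14,3); cuts so far [(12, 3), (14, 3)]; region rows[12,16) x cols[3,4) = 4x1
Unfold 1 (reflect across h@12): 4 holes -> [(9, 3), (11, 3), (12, 3), (14, 3)]
Unfold 2 (reflect across h@8): 8 holes -> [(1, 3), (3, 3), (4, 3), (6, 3), (9, 3), (11, 3), (12, 3), (14, 3)]
Unfold 3 (reflect across v@3): 16 holes -> [(1, 2), (1, 3), (3, 2), (3, 3), (4, 2), (4, 3), (6, 2), (6, 3), (9, 2), (9, 3), (11, 2), (11, 3), (12, 2), (12, 3), (14, 2), (14, 3)]
Unfold 4 (reflect across v@2): 32 holes -> [(1, 0), (1, 1), (1, 2), (1, 3), (3, 0), (3, 1), (3, 2), (3, 3), (4, 0), (4, 1), (4, 2), (4, 3), (6, 0), (6, 1), (6, 2), (6, 3), (9, 0), (9, 1), (9, 2), (9, 3), (11, 0), (11, 1), (11, 2), (11, 3), (12, 0), (12, 1), (12, 2), (12, 3), (14, 0), (14, 1), (14, 2), (14, 3)]
Unfold 5 (reflect across v@4): 64 holes -> [(1, 0), (1, 1), (1, 2), (1, 3), (1, 4), (1, 5), (1, 6), (1, 7), (3, 0), (3, 1), (3, 2), (3, 3), (3, 4), (3, 5), (3, 6), (3, 7), (4, 0), (4, 1), (4, 2), (4, 3), (4, 4), (4, 5), (4, 6), (4, 7), (6, 0), (6, 1), (6, 2), (6, 3), (6, 4), (6, 5), (6, 6), (6, 7), (9, 0), (9, 1), (9, 2), (9, 3), (9, 4), (9, 5), (9, 6), (9, 7), (11, 0), (11, 1), (11, 2), (11, 3), (11, 4), (11, 5), (11, 6), (11, 7), (12, 0), (12, 1), (12, 2), (12, 3), (12, 4), (12, 5), (12, 6), (12, 7), (14, 0), (14, 1), (14, 2), (14, 3), (14, 4), (14, 5), (14, 6), (14, 7)]

Answer: 64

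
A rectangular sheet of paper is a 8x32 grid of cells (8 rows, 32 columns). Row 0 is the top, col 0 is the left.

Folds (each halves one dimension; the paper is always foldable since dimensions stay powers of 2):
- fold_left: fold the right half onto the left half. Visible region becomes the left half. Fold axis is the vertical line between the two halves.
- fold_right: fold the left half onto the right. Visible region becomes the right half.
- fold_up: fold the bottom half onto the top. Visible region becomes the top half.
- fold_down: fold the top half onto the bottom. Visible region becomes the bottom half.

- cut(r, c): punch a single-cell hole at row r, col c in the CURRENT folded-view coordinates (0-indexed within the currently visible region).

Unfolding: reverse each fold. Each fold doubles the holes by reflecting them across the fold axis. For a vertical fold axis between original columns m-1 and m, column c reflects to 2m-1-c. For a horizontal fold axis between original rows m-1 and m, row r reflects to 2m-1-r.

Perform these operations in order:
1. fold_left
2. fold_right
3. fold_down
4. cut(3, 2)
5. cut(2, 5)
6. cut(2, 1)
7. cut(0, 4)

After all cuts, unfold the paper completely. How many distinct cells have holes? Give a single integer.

Op 1 fold_left: fold axis v@16; visible region now rows[0,8) x cols[0,16) = 8x16
Op 2 fold_right: fold axis v@8; visible region now rows[0,8) x cols[8,16) = 8x8
Op 3 fold_down: fold axis h@4; visible region now rows[4,8) x cols[8,16) = 4x8
Op 4 cut(3, 2): punch at orig (7,10); cuts so far [(7, 10)]; region rows[4,8) x cols[8,16) = 4x8
Op 5 cut(2, 5): punch at orig (6,13); cuts so far [(6, 13), (7, 10)]; region rows[4,8) x cols[8,16) = 4x8
Op 6 cut(2, 1): punch at orig (6,9); cuts so far [(6, 9), (6, 13), (7, 10)]; region rows[4,8) x cols[8,16) = 4x8
Op 7 cut(0, 4): punch at orig (4,12); cuts so far [(4, 12), (6, 9), (6, 13), (7, 10)]; region rows[4,8) x cols[8,16) = 4x8
Unfold 1 (reflect across h@4): 8 holes -> [(0, 10), (1, 9), (1, 13), (3, 12), (4, 12), (6, 9), (6, 13), (7, 10)]
Unfold 2 (reflect across v@8): 16 holes -> [(0, 5), (0, 10), (1, 2), (1, 6), (1, 9), (1, 13), (3, 3), (3, 12), (4, 3), (4, 12), (6, 2), (6, 6), (6, 9), (6, 13), (7, 5), (7, 10)]
Unfold 3 (reflect across v@16): 32 holes -> [(0, 5), (0, 10), (0, 21), (0, 26), (1, 2), (1, 6), (1, 9), (1, 13), (1, 18), (1, 22), (1, 25), (1, 29), (3, 3), (3, 12), (3, 19), (3, 28), (4, 3), (4, 12), (4, 19), (4, 28), (6, 2), (6, 6), (6, 9), (6, 13), (6, 18), (6, 22), (6, 25), (6, 29), (7, 5), (7, 10), (7, 21), (7, 26)]

Answer: 32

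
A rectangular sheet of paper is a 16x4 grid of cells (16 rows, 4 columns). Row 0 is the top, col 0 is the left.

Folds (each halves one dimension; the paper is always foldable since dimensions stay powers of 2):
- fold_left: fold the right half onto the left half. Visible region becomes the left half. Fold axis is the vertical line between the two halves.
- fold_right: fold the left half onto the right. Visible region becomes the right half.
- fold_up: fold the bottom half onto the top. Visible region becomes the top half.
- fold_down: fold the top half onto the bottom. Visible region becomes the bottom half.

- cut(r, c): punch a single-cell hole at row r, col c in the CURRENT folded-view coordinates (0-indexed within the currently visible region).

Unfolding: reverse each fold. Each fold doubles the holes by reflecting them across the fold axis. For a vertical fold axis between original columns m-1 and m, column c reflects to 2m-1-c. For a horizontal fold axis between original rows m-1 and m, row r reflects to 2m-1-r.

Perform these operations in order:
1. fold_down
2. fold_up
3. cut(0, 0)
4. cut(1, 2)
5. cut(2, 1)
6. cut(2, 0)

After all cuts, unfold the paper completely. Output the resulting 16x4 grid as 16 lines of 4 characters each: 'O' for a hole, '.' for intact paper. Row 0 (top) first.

Op 1 fold_down: fold axis h@8; visible region now rows[8,16) x cols[0,4) = 8x4
Op 2 fold_up: fold axis h@12; visible region now rows[8,12) x cols[0,4) = 4x4
Op 3 cut(0, 0): punch at orig (8,0); cuts so far [(8, 0)]; region rows[8,12) x cols[0,4) = 4x4
Op 4 cut(1, 2): punch at orig (9,2); cuts so far [(8, 0), (9, 2)]; region rows[8,12) x cols[0,4) = 4x4
Op 5 cut(2, 1): punch at orig (10,1); cuts so far [(8, 0), (9, 2), (10, 1)]; region rows[8,12) x cols[0,4) = 4x4
Op 6 cut(2, 0): punch at orig (10,0); cuts so far [(8, 0), (9, 2), (10, 0), (10, 1)]; region rows[8,12) x cols[0,4) = 4x4
Unfold 1 (reflect across h@12): 8 holes -> [(8, 0), (9, 2), (10, 0), (10, 1), (13, 0), (13, 1), (14, 2), (15, 0)]
Unfold 2 (reflect across h@8): 16 holes -> [(0, 0), (1, 2), (2, 0), (2, 1), (5, 0), (5, 1), (6, 2), (7, 0), (8, 0), (9, 2), (10, 0), (10, 1), (13, 0), (13, 1), (14, 2), (15, 0)]

Answer: O...
..O.
OO..
....
....
OO..
..O.
O...
O...
..O.
OO..
....
....
OO..
..O.
O...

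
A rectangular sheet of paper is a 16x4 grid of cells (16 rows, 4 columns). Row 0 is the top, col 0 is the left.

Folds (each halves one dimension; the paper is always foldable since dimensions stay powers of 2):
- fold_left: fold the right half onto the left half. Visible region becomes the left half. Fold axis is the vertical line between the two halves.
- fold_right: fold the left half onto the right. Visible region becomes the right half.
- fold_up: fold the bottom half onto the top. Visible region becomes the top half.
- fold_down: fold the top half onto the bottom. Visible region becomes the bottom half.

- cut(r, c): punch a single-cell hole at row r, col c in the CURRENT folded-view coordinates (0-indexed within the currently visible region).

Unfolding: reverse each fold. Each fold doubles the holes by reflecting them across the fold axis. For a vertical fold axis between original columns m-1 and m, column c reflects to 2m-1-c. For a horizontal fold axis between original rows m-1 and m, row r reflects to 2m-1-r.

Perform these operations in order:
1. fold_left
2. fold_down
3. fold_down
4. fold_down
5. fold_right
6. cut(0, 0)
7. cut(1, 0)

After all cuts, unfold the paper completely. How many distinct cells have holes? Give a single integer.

Op 1 fold_left: fold axis v@2; visible region now rows[0,16) x cols[0,2) = 16x2
Op 2 fold_down: fold axis h@8; visible region now rows[8,16) x cols[0,2) = 8x2
Op 3 fold_down: fold axis h@12; visible region now rows[12,16) x cols[0,2) = 4x2
Op 4 fold_down: fold axis h@14; visible region now rows[14,16) x cols[0,2) = 2x2
Op 5 fold_right: fold axis v@1; visible region now rows[14,16) x cols[1,2) = 2x1
Op 6 cut(0, 0): punch at orig (14,1); cuts so far [(14, 1)]; region rows[14,16) x cols[1,2) = 2x1
Op 7 cut(1, 0): punch at orig (15,1); cuts so far [(14, 1), (15, 1)]; region rows[14,16) x cols[1,2) = 2x1
Unfold 1 (reflect across v@1): 4 holes -> [(14, 0), (14, 1), (15, 0), (15, 1)]
Unfold 2 (reflect across h@14): 8 holes -> [(12, 0), (12, 1), (13, 0), (13, 1), (14, 0), (14, 1), (15, 0), (15, 1)]
Unfold 3 (reflect across h@12): 16 holes -> [(8, 0), (8, 1), (9, 0), (9, 1), (10, 0), (10, 1), (11, 0), (11, 1), (12, 0), (12, 1), (13, 0), (13, 1), (14, 0), (14, 1), (15, 0), (15, 1)]
Unfold 4 (reflect across h@8): 32 holes -> [(0, 0), (0, 1), (1, 0), (1, 1), (2, 0), (2, 1), (3, 0), (3, 1), (4, 0), (4, 1), (5, 0), (5, 1), (6, 0), (6, 1), (7, 0), (7, 1), (8, 0), (8, 1), (9, 0), (9, 1), (10, 0), (10, 1), (11, 0), (11, 1), (12, 0), (12, 1), (13, 0), (13, 1), (14, 0), (14, 1), (15, 0), (15, 1)]
Unfold 5 (reflect across v@2): 64 holes -> [(0, 0), (0, 1), (0, 2), (0, 3), (1, 0), (1, 1), (1, 2), (1, 3), (2, 0), (2, 1), (2, 2), (2, 3), (3, 0), (3, 1), (3, 2), (3, 3), (4, 0), (4, 1), (4, 2), (4, 3), (5, 0), (5, 1), (5, 2), (5, 3), (6, 0), (6, 1), (6, 2), (6, 3), (7, 0), (7, 1), (7, 2), (7, 3), (8, 0), (8, 1), (8, 2), (8, 3), (9, 0), (9, 1), (9, 2), (9, 3), (10, 0), (10, 1), (10, 2), (10, 3), (11, 0), (11, 1), (11, 2), (11, 3), (12, 0), (12, 1), (12, 2), (12, 3), (13, 0), (13, 1), (13, 2), (13, 3), (14, 0), (14, 1), (14, 2), (14, 3), (15, 0), (15, 1), (15, 2), (15, 3)]

Answer: 64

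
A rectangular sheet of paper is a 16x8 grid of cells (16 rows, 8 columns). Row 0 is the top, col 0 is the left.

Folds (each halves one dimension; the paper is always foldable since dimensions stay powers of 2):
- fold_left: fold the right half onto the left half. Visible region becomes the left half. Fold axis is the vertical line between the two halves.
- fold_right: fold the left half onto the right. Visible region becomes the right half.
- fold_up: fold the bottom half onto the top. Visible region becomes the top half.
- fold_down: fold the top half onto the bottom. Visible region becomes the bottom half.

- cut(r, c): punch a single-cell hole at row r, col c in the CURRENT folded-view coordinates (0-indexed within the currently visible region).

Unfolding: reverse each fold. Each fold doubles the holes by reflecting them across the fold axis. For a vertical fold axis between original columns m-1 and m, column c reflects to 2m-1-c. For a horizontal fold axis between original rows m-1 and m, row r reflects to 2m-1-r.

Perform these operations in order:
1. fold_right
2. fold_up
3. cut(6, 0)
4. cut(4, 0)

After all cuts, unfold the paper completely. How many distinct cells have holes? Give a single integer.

Answer: 8

Derivation:
Op 1 fold_right: fold axis v@4; visible region now rows[0,16) x cols[4,8) = 16x4
Op 2 fold_up: fold axis h@8; visible region now rows[0,8) x cols[4,8) = 8x4
Op 3 cut(6, 0): punch at orig (6,4); cuts so far [(6, 4)]; region rows[0,8) x cols[4,8) = 8x4
Op 4 cut(4, 0): punch at orig (4,4); cuts so far [(4, 4), (6, 4)]; region rows[0,8) x cols[4,8) = 8x4
Unfold 1 (reflect across h@8): 4 holes -> [(4, 4), (6, 4), (9, 4), (11, 4)]
Unfold 2 (reflect across v@4): 8 holes -> [(4, 3), (4, 4), (6, 3), (6, 4), (9, 3), (9, 4), (11, 3), (11, 4)]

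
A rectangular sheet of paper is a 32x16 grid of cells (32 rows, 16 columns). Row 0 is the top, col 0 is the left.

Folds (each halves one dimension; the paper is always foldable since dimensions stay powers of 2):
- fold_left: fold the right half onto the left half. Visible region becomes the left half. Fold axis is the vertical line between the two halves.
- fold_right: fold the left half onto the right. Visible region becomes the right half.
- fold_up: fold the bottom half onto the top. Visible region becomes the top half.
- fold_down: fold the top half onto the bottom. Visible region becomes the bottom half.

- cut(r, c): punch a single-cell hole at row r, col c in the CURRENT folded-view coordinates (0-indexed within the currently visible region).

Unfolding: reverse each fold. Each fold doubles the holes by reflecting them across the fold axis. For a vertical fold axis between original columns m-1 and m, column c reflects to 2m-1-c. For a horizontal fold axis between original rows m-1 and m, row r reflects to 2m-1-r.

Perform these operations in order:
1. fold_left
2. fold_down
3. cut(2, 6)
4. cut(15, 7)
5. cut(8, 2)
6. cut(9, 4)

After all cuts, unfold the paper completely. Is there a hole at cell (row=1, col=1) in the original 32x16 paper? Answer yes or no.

Answer: no

Derivation:
Op 1 fold_left: fold axis v@8; visible region now rows[0,32) x cols[0,8) = 32x8
Op 2 fold_down: fold axis h@16; visible region now rows[16,32) x cols[0,8) = 16x8
Op 3 cut(2, 6): punch at orig (18,6); cuts so far [(18, 6)]; region rows[16,32) x cols[0,8) = 16x8
Op 4 cut(15, 7): punch at orig (31,7); cuts so far [(18, 6), (31, 7)]; region rows[16,32) x cols[0,8) = 16x8
Op 5 cut(8, 2): punch at orig (24,2); cuts so far [(18, 6), (24, 2), (31, 7)]; region rows[16,32) x cols[0,8) = 16x8
Op 6 cut(9, 4): punch at orig (25,4); cuts so far [(18, 6), (24, 2), (25, 4), (31, 7)]; region rows[16,32) x cols[0,8) = 16x8
Unfold 1 (reflect across h@16): 8 holes -> [(0, 7), (6, 4), (7, 2), (13, 6), (18, 6), (24, 2), (25, 4), (31, 7)]
Unfold 2 (reflect across v@8): 16 holes -> [(0, 7), (0, 8), (6, 4), (6, 11), (7, 2), (7, 13), (13, 6), (13, 9), (18, 6), (18, 9), (24, 2), (24, 13), (25, 4), (25, 11), (31, 7), (31, 8)]
Holes: [(0, 7), (0, 8), (6, 4), (6, 11), (7, 2), (7, 13), (13, 6), (13, 9), (18, 6), (18, 9), (24, 2), (24, 13), (25, 4), (25, 11), (31, 7), (31, 8)]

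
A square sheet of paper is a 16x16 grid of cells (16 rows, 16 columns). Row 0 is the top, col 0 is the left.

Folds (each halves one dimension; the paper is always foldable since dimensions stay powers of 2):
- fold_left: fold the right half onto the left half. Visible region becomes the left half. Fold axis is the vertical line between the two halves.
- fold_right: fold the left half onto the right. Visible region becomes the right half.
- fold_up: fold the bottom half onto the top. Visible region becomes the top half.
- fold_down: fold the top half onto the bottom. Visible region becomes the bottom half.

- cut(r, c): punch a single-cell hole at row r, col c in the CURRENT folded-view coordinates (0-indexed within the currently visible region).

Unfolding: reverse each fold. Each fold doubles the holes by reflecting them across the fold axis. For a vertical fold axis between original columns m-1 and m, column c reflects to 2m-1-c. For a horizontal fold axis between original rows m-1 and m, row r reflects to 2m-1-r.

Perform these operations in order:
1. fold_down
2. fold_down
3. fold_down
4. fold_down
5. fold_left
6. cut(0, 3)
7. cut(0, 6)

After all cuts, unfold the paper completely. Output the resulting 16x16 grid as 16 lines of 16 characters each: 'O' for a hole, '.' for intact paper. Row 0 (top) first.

Answer: ...O..O..O..O...
...O..O..O..O...
...O..O..O..O...
...O..O..O..O...
...O..O..O..O...
...O..O..O..O...
...O..O..O..O...
...O..O..O..O...
...O..O..O..O...
...O..O..O..O...
...O..O..O..O...
...O..O..O..O...
...O..O..O..O...
...O..O..O..O...
...O..O..O..O...
...O..O..O..O...

Derivation:
Op 1 fold_down: fold axis h@8; visible region now rows[8,16) x cols[0,16) = 8x16
Op 2 fold_down: fold axis h@12; visible region now rows[12,16) x cols[0,16) = 4x16
Op 3 fold_down: fold axis h@14; visible region now rows[14,16) x cols[0,16) = 2x16
Op 4 fold_down: fold axis h@15; visible region now rows[15,16) x cols[0,16) = 1x16
Op 5 fold_left: fold axis v@8; visible region now rows[15,16) x cols[0,8) = 1x8
Op 6 cut(0, 3): punch at orig (15,3); cuts so far [(15, 3)]; region rows[15,16) x cols[0,8) = 1x8
Op 7 cut(0, 6): punch at orig (15,6); cuts so far [(15, 3), (15, 6)]; region rows[15,16) x cols[0,8) = 1x8
Unfold 1 (reflect across v@8): 4 holes -> [(15, 3), (15, 6), (15, 9), (15, 12)]
Unfold 2 (reflect across h@15): 8 holes -> [(14, 3), (14, 6), (14, 9), (14, 12), (15, 3), (15, 6), (15, 9), (15, 12)]
Unfold 3 (reflect across h@14): 16 holes -> [(12, 3), (12, 6), (12, 9), (12, 12), (13, 3), (13, 6), (13, 9), (13, 12), (14, 3), (14, 6), (14, 9), (14, 12), (15, 3), (15, 6), (15, 9), (15, 12)]
Unfold 4 (reflect across h@12): 32 holes -> [(8, 3), (8, 6), (8, 9), (8, 12), (9, 3), (9, 6), (9, 9), (9, 12), (10, 3), (10, 6), (10, 9), (10, 12), (11, 3), (11, 6), (11, 9), (11, 12), (12, 3), (12, 6), (12, 9), (12, 12), (13, 3), (13, 6), (13, 9), (13, 12), (14, 3), (14, 6), (14, 9), (14, 12), (15, 3), (15, 6), (15, 9), (15, 12)]
Unfold 5 (reflect across h@8): 64 holes -> [(0, 3), (0, 6), (0, 9), (0, 12), (1, 3), (1, 6), (1, 9), (1, 12), (2, 3), (2, 6), (2, 9), (2, 12), (3, 3), (3, 6), (3, 9), (3, 12), (4, 3), (4, 6), (4, 9), (4, 12), (5, 3), (5, 6), (5, 9), (5, 12), (6, 3), (6, 6), (6, 9), (6, 12), (7, 3), (7, 6), (7, 9), (7, 12), (8, 3), (8, 6), (8, 9), (8, 12), (9, 3), (9, 6), (9, 9), (9, 12), (10, 3), (10, 6), (10, 9), (10, 12), (11, 3), (11, 6), (11, 9), (11, 12), (12, 3), (12, 6), (12, 9), (12, 12), (13, 3), (13, 6), (13, 9), (13, 12), (14, 3), (14, 6), (14, 9), (14, 12), (15, 3), (15, 6), (15, 9), (15, 12)]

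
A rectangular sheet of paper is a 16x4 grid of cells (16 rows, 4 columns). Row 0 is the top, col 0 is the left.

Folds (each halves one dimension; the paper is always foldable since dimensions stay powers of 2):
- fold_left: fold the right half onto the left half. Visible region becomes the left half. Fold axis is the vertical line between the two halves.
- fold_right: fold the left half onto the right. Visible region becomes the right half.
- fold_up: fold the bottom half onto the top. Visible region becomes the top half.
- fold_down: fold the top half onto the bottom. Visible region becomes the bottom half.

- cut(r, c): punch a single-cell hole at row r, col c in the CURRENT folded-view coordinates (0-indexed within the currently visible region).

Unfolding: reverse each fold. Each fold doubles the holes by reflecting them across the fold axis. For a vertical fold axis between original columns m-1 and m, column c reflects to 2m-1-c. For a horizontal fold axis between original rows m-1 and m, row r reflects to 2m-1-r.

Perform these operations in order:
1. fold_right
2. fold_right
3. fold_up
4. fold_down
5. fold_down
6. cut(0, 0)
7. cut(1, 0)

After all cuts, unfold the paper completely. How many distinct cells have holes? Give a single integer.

Answer: 64

Derivation:
Op 1 fold_right: fold axis v@2; visible region now rows[0,16) x cols[2,4) = 16x2
Op 2 fold_right: fold axis v@3; visible region now rows[0,16) x cols[3,4) = 16x1
Op 3 fold_up: fold axis h@8; visible region now rows[0,8) x cols[3,4) = 8x1
Op 4 fold_down: fold axis h@4; visible region now rows[4,8) x cols[3,4) = 4x1
Op 5 fold_down: fold axis h@6; visible region now rows[6,8) x cols[3,4) = 2x1
Op 6 cut(0, 0): punch at orig (6,3); cuts so far [(6, 3)]; region rows[6,8) x cols[3,4) = 2x1
Op 7 cut(1, 0): punch at orig (7,3); cuts so far [(6, 3), (7, 3)]; region rows[6,8) x cols[3,4) = 2x1
Unfold 1 (reflect across h@6): 4 holes -> [(4, 3), (5, 3), (6, 3), (7, 3)]
Unfold 2 (reflect across h@4): 8 holes -> [(0, 3), (1, 3), (2, 3), (3, 3), (4, 3), (5, 3), (6, 3), (7, 3)]
Unfold 3 (reflect across h@8): 16 holes -> [(0, 3), (1, 3), (2, 3), (3, 3), (4, 3), (5, 3), (6, 3), (7, 3), (8, 3), (9, 3), (10, 3), (11, 3), (12, 3), (13, 3), (14, 3), (15, 3)]
Unfold 4 (reflect across v@3): 32 holes -> [(0, 2), (0, 3), (1, 2), (1, 3), (2, 2), (2, 3), (3, 2), (3, 3), (4, 2), (4, 3), (5, 2), (5, 3), (6, 2), (6, 3), (7, 2), (7, 3), (8, 2), (8, 3), (9, 2), (9, 3), (10, 2), (10, 3), (11, 2), (11, 3), (12, 2), (12, 3), (13, 2), (13, 3), (14, 2), (14, 3), (15, 2), (15, 3)]
Unfold 5 (reflect across v@2): 64 holes -> [(0, 0), (0, 1), (0, 2), (0, 3), (1, 0), (1, 1), (1, 2), (1, 3), (2, 0), (2, 1), (2, 2), (2, 3), (3, 0), (3, 1), (3, 2), (3, 3), (4, 0), (4, 1), (4, 2), (4, 3), (5, 0), (5, 1), (5, 2), (5, 3), (6, 0), (6, 1), (6, 2), (6, 3), (7, 0), (7, 1), (7, 2), (7, 3), (8, 0), (8, 1), (8, 2), (8, 3), (9, 0), (9, 1), (9, 2), (9, 3), (10, 0), (10, 1), (10, 2), (10, 3), (11, 0), (11, 1), (11, 2), (11, 3), (12, 0), (12, 1), (12, 2), (12, 3), (13, 0), (13, 1), (13, 2), (13, 3), (14, 0), (14, 1), (14, 2), (14, 3), (15, 0), (15, 1), (15, 2), (15, 3)]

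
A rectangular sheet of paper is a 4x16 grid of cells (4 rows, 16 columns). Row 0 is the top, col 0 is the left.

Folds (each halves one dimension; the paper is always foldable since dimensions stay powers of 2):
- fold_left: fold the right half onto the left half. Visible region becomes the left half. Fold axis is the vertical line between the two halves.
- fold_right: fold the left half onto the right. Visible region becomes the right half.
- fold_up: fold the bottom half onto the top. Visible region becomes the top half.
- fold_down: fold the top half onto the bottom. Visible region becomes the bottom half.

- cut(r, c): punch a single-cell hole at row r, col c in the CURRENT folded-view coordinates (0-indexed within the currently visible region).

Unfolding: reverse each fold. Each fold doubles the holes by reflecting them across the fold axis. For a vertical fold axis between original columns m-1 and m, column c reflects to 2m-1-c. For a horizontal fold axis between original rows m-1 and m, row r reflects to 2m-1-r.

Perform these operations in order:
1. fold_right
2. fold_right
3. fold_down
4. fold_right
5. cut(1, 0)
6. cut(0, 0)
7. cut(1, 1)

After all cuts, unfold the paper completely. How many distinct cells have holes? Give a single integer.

Answer: 48

Derivation:
Op 1 fold_right: fold axis v@8; visible region now rows[0,4) x cols[8,16) = 4x8
Op 2 fold_right: fold axis v@12; visible region now rows[0,4) x cols[12,16) = 4x4
Op 3 fold_down: fold axis h@2; visible region now rows[2,4) x cols[12,16) = 2x4
Op 4 fold_right: fold axis v@14; visible region now rows[2,4) x cols[14,16) = 2x2
Op 5 cut(1, 0): punch at orig (3,14); cuts so far [(3, 14)]; region rows[2,4) x cols[14,16) = 2x2
Op 6 cut(0, 0): punch at orig (2,14); cuts so far [(2, 14), (3, 14)]; region rows[2,4) x cols[14,16) = 2x2
Op 7 cut(1, 1): punch at orig (3,15); cuts so far [(2, 14), (3, 14), (3, 15)]; region rows[2,4) x cols[14,16) = 2x2
Unfold 1 (reflect across v@14): 6 holes -> [(2, 13), (2, 14), (3, 12), (3, 13), (3, 14), (3, 15)]
Unfold 2 (reflect across h@2): 12 holes -> [(0, 12), (0, 13), (0, 14), (0, 15), (1, 13), (1, 14), (2, 13), (2, 14), (3, 12), (3, 13), (3, 14), (3, 15)]
Unfold 3 (reflect across v@12): 24 holes -> [(0, 8), (0, 9), (0, 10), (0, 11), (0, 12), (0, 13), (0, 14), (0, 15), (1, 9), (1, 10), (1, 13), (1, 14), (2, 9), (2, 10), (2, 13), (2, 14), (3, 8), (3, 9), (3, 10), (3, 11), (3, 12), (3, 13), (3, 14), (3, 15)]
Unfold 4 (reflect across v@8): 48 holes -> [(0, 0), (0, 1), (0, 2), (0, 3), (0, 4), (0, 5), (0, 6), (0, 7), (0, 8), (0, 9), (0, 10), (0, 11), (0, 12), (0, 13), (0, 14), (0, 15), (1, 1), (1, 2), (1, 5), (1, 6), (1, 9), (1, 10), (1, 13), (1, 14), (2, 1), (2, 2), (2, 5), (2, 6), (2, 9), (2, 10), (2, 13), (2, 14), (3, 0), (3, 1), (3, 2), (3, 3), (3, 4), (3, 5), (3, 6), (3, 7), (3, 8), (3, 9), (3, 10), (3, 11), (3, 12), (3, 13), (3, 14), (3, 15)]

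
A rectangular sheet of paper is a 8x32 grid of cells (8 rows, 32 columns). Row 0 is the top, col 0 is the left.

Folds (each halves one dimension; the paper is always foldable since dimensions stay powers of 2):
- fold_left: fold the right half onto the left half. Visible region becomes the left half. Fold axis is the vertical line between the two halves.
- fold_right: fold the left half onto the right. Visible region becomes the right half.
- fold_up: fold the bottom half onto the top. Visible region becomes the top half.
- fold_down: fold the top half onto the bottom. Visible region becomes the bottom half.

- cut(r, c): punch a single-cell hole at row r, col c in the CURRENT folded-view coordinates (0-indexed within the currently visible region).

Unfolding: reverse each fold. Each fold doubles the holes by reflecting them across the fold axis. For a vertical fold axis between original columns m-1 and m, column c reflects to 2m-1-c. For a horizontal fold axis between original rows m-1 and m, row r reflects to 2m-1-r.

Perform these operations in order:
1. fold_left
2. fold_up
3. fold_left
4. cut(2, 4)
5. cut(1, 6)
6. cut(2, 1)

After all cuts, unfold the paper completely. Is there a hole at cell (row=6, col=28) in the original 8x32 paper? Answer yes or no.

Answer: no

Derivation:
Op 1 fold_left: fold axis v@16; visible region now rows[0,8) x cols[0,16) = 8x16
Op 2 fold_up: fold axis h@4; visible region now rows[0,4) x cols[0,16) = 4x16
Op 3 fold_left: fold axis v@8; visible region now rows[0,4) x cols[0,8) = 4x8
Op 4 cut(2, 4): punch at orig (2,4); cuts so far [(2, 4)]; region rows[0,4) x cols[0,8) = 4x8
Op 5 cut(1, 6): punch at orig (1,6); cuts so far [(1, 6), (2, 4)]; region rows[0,4) x cols[0,8) = 4x8
Op 6 cut(2, 1): punch at orig (2,1); cuts so far [(1, 6), (2, 1), (2, 4)]; region rows[0,4) x cols[0,8) = 4x8
Unfold 1 (reflect across v@8): 6 holes -> [(1, 6), (1, 9), (2, 1), (2, 4), (2, 11), (2, 14)]
Unfold 2 (reflect across h@4): 12 holes -> [(1, 6), (1, 9), (2, 1), (2, 4), (2, 11), (2, 14), (5, 1), (5, 4), (5, 11), (5, 14), (6, 6), (6, 9)]
Unfold 3 (reflect across v@16): 24 holes -> [(1, 6), (1, 9), (1, 22), (1, 25), (2, 1), (2, 4), (2, 11), (2, 14), (2, 17), (2, 20), (2, 27), (2, 30), (5, 1), (5, 4), (5, 11), (5, 14), (5, 17), (5, 20), (5, 27), (5, 30), (6, 6), (6, 9), (6, 22), (6, 25)]
Holes: [(1, 6), (1, 9), (1, 22), (1, 25), (2, 1), (2, 4), (2, 11), (2, 14), (2, 17), (2, 20), (2, 27), (2, 30), (5, 1), (5, 4), (5, 11), (5, 14), (5, 17), (5, 20), (5, 27), (5, 30), (6, 6), (6, 9), (6, 22), (6, 25)]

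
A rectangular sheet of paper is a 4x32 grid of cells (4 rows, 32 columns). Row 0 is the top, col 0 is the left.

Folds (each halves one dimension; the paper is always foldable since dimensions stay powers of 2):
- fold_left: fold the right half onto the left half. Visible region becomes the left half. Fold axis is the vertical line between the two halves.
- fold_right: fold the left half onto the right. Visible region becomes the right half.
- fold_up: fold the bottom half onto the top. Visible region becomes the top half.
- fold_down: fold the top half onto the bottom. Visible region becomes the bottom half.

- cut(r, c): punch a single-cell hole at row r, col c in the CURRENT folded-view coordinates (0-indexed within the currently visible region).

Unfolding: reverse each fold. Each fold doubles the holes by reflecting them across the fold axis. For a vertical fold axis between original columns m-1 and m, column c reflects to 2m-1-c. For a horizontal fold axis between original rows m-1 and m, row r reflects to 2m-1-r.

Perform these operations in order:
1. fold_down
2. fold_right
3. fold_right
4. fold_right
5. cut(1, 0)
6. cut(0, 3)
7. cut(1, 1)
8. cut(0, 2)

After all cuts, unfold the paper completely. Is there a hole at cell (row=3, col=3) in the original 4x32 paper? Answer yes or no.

Op 1 fold_down: fold axis h@2; visible region now rows[2,4) x cols[0,32) = 2x32
Op 2 fold_right: fold axis v@16; visible region now rows[2,4) x cols[16,32) = 2x16
Op 3 fold_right: fold axis v@24; visible region now rows[2,4) x cols[24,32) = 2x8
Op 4 fold_right: fold axis v@28; visible region now rows[2,4) x cols[28,32) = 2x4
Op 5 cut(1, 0): punch at orig (3,28); cuts so far [(3, 28)]; region rows[2,4) x cols[28,32) = 2x4
Op 6 cut(0, 3): punch at orig (2,31); cuts so far [(2, 31), (3, 28)]; region rows[2,4) x cols[28,32) = 2x4
Op 7 cut(1, 1): punch at orig (3,29); cuts so far [(2, 31), (3, 28), (3, 29)]; region rows[2,4) x cols[28,32) = 2x4
Op 8 cut(0, 2): punch at orig (2,30); cuts so far [(2, 30), (2, 31), (3, 28), (3, 29)]; region rows[2,4) x cols[28,32) = 2x4
Unfold 1 (reflect across v@28): 8 holes -> [(2, 24), (2, 25), (2, 30), (2, 31), (3, 26), (3, 27), (3, 28), (3, 29)]
Unfold 2 (reflect across v@24): 16 holes -> [(2, 16), (2, 17), (2, 22), (2, 23), (2, 24), (2, 25), (2, 30), (2, 31), (3, 18), (3, 19), (3, 20), (3, 21), (3, 26), (3, 27), (3, 28), (3, 29)]
Unfold 3 (reflect across v@16): 32 holes -> [(2, 0), (2, 1), (2, 6), (2, 7), (2, 8), (2, 9), (2, 14), (2, 15), (2, 16), (2, 17), (2, 22), (2, 23), (2, 24), (2, 25), (2, 30), (2, 31), (3, 2), (3, 3), (3, 4), (3, 5), (3, 10), (3, 11), (3, 12), (3, 13), (3, 18), (3, 19), (3, 20), (3, 21), (3, 26), (3, 27), (3, 28), (3, 29)]
Unfold 4 (reflect across h@2): 64 holes -> [(0, 2), (0, 3), (0, 4), (0, 5), (0, 10), (0, 11), (0, 12), (0, 13), (0, 18), (0, 19), (0, 20), (0, 21), (0, 26), (0, 27), (0, 28), (0, 29), (1, 0), (1, 1), (1, 6), (1, 7), (1, 8), (1, 9), (1, 14), (1, 15), (1, 16), (1, 17), (1, 22), (1, 23), (1, 24), (1, 25), (1, 30), (1, 31), (2, 0), (2, 1), (2, 6), (2, 7), (2, 8), (2, 9), (2, 14), (2, 15), (2, 16), (2, 17), (2, 22), (2, 23), (2, 24), (2, 25), (2, 30), (2, 31), (3, 2), (3, 3), (3, 4), (3, 5), (3, 10), (3, 11), (3, 12), (3, 13), (3, 18), (3, 19), (3, 20), (3, 21), (3, 26), (3, 27), (3, 28), (3, 29)]
Holes: [(0, 2), (0, 3), (0, 4), (0, 5), (0, 10), (0, 11), (0, 12), (0, 13), (0, 18), (0, 19), (0, 20), (0, 21), (0, 26), (0, 27), (0, 28), (0, 29), (1, 0), (1, 1), (1, 6), (1, 7), (1, 8), (1, 9), (1, 14), (1, 15), (1, 16), (1, 17), (1, 22), (1, 23), (1, 24), (1, 25), (1, 30), (1, 31), (2, 0), (2, 1), (2, 6), (2, 7), (2, 8), (2, 9), (2, 14), (2, 15), (2, 16), (2, 17), (2, 22), (2, 23), (2, 24), (2, 25), (2, 30), (2, 31), (3, 2), (3, 3), (3, 4), (3, 5), (3, 10), (3, 11), (3, 12), (3, 13), (3, 18), (3, 19), (3, 20), (3, 21), (3, 26), (3, 27), (3, 28), (3, 29)]

Answer: yes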